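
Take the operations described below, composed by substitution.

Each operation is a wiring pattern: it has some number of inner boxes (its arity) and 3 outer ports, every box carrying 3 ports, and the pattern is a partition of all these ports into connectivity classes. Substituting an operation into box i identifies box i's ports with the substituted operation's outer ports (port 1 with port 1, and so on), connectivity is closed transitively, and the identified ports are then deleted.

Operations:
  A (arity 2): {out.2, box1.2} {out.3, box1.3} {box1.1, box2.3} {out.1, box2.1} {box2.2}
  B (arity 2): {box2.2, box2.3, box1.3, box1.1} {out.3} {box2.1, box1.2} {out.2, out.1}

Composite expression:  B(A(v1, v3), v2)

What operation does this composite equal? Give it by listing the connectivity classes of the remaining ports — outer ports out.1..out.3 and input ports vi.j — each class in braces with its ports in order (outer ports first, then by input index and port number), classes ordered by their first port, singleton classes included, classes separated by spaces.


Substituting into B glues patterns; closure does the rest.
composing A on (v1, v3), with out.j its own outer ports: {out.1, v3.1} {out.2, v1.2} {out.3, v1.3} {v1.1, v3.3} {v3.2}
composing B on (v1, v3, v2), with out.j its own outer ports: {out.1, out.2} {out.3} {v1.1, v3.3} {v1.2, v2.1} {v1.3, v2.2, v2.3, v3.1} {v3.2}

{out.1, out.2} {out.3} {v1.1, v3.3} {v1.2, v2.1} {v1.3, v2.2, v2.3, v3.1} {v3.2}


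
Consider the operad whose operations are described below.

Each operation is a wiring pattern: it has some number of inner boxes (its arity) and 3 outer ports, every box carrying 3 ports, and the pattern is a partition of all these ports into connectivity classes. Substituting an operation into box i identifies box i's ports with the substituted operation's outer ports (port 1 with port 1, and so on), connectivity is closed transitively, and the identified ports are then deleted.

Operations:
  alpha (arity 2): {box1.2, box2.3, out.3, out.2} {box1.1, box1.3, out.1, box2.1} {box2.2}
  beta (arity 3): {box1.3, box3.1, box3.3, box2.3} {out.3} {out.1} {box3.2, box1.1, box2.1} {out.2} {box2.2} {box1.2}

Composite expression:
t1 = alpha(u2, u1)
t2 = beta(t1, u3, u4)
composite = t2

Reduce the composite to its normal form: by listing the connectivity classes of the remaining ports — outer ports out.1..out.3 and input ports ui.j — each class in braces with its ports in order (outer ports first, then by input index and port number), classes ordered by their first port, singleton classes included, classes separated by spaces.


Treat the ports identified at beta as solder joints: merge, then drop.
through alpha, on inputs (u2, u1): {out.1, u1.1, u2.1, u2.3} {out.2, out.3, u1.3, u2.2} {u1.2} (out.j = stage outer ports)
through beta, on inputs (u2, u1, u3, u4): {out.1} {out.2} {out.3} {u1.1, u2.1, u2.3, u3.1, u4.2} {u1.2} {u1.3, u2.2, u3.3, u4.1, u4.3} {u3.2} (out.j = stage outer ports)

{out.1} {out.2} {out.3} {u1.1, u2.1, u2.3, u3.1, u4.2} {u1.2} {u1.3, u2.2, u3.3, u4.1, u4.3} {u3.2}


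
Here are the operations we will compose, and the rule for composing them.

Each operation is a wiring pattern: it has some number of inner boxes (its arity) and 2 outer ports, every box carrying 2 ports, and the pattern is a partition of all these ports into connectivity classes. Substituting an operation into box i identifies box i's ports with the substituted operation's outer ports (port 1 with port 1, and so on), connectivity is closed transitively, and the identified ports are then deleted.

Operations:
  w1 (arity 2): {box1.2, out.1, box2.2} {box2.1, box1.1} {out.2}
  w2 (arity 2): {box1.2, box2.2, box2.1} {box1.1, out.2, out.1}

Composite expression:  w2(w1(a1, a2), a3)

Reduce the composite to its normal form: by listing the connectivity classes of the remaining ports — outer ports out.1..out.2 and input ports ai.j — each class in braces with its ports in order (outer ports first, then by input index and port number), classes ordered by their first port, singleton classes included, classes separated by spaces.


{out.1, out.2, a1.2, a2.2} {a1.1, a2.1} {a3.1, a3.2}

Two ports join when wires chain via w2-identified ports.
after w1, the pattern on (a1, a2) reads {out.1, a1.2, a2.2} {out.2} {a1.1, a2.1} (out.j = its outer ports)
after w2, the pattern on (a1, a2, a3) reads {out.1, out.2, a1.2, a2.2} {a1.1, a2.1} {a3.1, a3.2} (out.j = its outer ports)


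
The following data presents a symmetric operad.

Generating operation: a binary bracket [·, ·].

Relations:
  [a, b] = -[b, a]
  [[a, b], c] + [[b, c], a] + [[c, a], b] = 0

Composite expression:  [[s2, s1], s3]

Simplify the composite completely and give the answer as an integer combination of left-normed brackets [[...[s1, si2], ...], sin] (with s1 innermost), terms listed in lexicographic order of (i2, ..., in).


-[[s1, s2], s3]

In the tensor algebra, words opening s1 carry the s1-anchored form.
Composite bracket: [[s2, s1], s3]
Expanding via [a, b] = ab - ba: 4 signed words (2^2 = 4).
Collect the words opening with s1:
  from s1s2s3, sign -1: term -[[s1, s2], s3]


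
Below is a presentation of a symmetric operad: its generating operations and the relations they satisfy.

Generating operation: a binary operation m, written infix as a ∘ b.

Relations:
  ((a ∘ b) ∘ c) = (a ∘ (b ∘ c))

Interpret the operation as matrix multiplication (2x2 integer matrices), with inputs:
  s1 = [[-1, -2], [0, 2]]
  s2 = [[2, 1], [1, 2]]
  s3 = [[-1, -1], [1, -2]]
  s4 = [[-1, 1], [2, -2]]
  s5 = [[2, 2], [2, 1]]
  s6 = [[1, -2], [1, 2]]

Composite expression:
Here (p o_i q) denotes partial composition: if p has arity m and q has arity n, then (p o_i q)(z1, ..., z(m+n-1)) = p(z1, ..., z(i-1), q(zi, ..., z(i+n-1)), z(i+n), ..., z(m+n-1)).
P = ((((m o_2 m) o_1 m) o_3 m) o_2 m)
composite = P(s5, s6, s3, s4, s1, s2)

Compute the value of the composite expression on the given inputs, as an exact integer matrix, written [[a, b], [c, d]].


[[24, 36], [-42, -63]]

(s6 ∘ s3) = [[-3, 3], [1, -5]]
(s5 ∘ (s6 ∘ s3)) = [[-4, -4], [-5, 1]]
(s4 ∘ s1) = [[1, 4], [-2, -8]]
((s4 ∘ s1) ∘ s2) = [[6, 9], [-12, -18]]
((s5 ∘ (s6 ∘ s3)) ∘ ((s4 ∘ s1) ∘ s2)) = [[24, 36], [-42, -63]]


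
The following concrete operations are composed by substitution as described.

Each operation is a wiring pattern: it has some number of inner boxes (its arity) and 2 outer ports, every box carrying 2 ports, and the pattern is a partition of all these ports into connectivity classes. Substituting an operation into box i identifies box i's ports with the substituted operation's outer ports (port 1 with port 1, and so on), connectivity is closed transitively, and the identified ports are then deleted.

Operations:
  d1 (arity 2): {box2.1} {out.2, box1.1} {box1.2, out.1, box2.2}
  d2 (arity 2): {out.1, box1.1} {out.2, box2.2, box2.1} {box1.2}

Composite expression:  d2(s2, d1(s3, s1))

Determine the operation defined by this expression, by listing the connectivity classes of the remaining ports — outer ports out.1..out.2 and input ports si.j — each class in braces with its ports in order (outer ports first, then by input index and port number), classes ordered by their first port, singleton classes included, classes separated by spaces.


{out.1, s2.1} {out.2, s1.2, s3.1, s3.2} {s1.1} {s2.2}

Two ports join when wires chain via d2-identified ports.
d1 over (s3, s1) gives {out.1, s1.2, s3.2} {out.2, s3.1} {s1.1}, out.j being that stage's outer ports
d2 over (s2, s3, s1) gives {out.1, s2.1} {out.2, s1.2, s3.1, s3.2} {s1.1} {s2.2}, out.j being that stage's outer ports


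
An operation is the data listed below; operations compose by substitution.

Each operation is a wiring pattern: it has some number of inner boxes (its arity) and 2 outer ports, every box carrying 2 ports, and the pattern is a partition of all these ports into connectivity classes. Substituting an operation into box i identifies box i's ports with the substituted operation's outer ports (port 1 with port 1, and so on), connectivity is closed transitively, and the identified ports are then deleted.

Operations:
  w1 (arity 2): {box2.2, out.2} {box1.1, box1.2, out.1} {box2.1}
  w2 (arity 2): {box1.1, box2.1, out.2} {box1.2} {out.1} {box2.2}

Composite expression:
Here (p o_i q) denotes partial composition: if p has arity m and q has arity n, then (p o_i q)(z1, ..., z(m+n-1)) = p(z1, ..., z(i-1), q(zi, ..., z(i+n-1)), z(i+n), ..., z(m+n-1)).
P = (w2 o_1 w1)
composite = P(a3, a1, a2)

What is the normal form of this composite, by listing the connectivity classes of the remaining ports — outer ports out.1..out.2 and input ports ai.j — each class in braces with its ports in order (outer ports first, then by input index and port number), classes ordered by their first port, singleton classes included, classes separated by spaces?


Treat the ports identified at w2 as solder joints: merge, then drop.
w1 over (a3, a1) gives {out.1, a3.1, a3.2} {out.2, a1.2} {a1.1}, out.j being that stage's outer ports
w2 over (a3, a1, a2) gives {out.1} {out.2, a2.1, a3.1, a3.2} {a1.1} {a1.2} {a2.2}, out.j being that stage's outer ports

{out.1} {out.2, a2.1, a3.1, a3.2} {a1.1} {a1.2} {a2.2}


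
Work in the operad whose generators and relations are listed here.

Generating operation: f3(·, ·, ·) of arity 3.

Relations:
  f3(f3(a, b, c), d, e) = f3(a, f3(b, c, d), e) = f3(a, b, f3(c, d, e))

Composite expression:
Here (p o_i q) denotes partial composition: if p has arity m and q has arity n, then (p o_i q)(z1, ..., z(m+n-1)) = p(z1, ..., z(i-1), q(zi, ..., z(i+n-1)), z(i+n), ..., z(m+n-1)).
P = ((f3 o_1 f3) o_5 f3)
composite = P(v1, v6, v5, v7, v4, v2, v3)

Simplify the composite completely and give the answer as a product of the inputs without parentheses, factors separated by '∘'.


v1 ∘ v6 ∘ v5 ∘ v7 ∘ v4 ∘ v2 ∘ v3

Key point: f3 is associative — brackets drop, the v-order remains.
f3(v1, v6, v5) flattens to v1 ∘ v6 ∘ v5
f3(v4, v2, v3) flattens to v4 ∘ v2 ∘ v3
f3(f3(v1, v6, v5), v7, f3(v4, v2, v3)) flattens to v1 ∘ v6 ∘ v5 ∘ v7 ∘ v4 ∘ v2 ∘ v3


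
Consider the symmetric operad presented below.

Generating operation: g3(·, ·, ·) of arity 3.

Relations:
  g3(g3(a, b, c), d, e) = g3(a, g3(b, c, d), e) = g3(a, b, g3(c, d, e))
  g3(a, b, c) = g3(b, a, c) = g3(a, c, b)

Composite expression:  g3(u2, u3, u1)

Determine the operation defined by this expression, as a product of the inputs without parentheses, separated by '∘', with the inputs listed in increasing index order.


u1 ∘ u2 ∘ u3

With g3 associative and commutative, the u-input set is all that matters.
g3(u2, u3, u1) reduces to u2 ∘ u3 ∘ u1
commutativity sorts the factors: u1 ∘ u2 ∘ u3


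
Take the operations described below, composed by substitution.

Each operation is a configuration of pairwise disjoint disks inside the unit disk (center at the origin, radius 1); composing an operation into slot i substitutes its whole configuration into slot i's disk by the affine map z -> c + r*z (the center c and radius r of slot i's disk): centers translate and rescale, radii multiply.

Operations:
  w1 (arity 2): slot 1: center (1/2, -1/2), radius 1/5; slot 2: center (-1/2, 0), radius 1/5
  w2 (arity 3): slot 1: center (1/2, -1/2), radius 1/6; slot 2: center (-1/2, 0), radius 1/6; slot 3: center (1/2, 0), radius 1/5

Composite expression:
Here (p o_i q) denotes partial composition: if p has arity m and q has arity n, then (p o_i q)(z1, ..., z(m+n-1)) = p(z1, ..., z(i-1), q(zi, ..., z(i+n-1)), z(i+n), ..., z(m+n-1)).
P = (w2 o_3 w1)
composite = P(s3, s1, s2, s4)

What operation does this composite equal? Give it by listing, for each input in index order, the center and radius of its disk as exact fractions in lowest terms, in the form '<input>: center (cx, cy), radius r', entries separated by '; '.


s1: center (-1/2, 0), radius 1/6; s2: center (3/5, -1/10), radius 1/25; s3: center (1/2, -1/2), radius 1/6; s4: center (2/5, 0), radius 1/25

Affine substitution under w2: radii multiply and s-centers shift.
for s3, the 1-step affine chain lands on center (1/2, -1/2), radius 1/6
for s1, the 1-step affine chain lands on center (-1/2, 0), radius 1/6
for s2, the 2-step affine chain lands on center (3/5, -1/10), radius 1/25
for s4, the 2-step affine chain lands on center (2/5, 0), radius 1/25


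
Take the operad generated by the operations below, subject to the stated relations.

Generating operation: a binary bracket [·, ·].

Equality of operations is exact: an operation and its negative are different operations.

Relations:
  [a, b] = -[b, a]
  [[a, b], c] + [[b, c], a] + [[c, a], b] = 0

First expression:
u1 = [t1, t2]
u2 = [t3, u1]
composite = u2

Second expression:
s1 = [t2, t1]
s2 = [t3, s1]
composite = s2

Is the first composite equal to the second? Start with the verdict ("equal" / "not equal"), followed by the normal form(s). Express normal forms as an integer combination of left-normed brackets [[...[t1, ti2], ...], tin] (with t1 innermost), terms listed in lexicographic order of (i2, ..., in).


not equal; first: -[[t1, t2], t3]; second: [[t1, t2], t3]


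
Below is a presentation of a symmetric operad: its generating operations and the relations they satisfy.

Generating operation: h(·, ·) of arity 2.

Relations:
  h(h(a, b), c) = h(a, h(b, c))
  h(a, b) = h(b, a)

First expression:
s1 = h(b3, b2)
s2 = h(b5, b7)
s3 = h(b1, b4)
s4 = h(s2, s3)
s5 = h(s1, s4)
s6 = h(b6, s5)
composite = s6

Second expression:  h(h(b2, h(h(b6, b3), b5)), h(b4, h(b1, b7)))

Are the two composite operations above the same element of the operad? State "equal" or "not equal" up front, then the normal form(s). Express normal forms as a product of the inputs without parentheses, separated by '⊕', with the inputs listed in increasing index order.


equal; both compose to b1 ⊕ b2 ⊕ b3 ⊕ b4 ⊕ b5 ⊕ b6 ⊕ b7


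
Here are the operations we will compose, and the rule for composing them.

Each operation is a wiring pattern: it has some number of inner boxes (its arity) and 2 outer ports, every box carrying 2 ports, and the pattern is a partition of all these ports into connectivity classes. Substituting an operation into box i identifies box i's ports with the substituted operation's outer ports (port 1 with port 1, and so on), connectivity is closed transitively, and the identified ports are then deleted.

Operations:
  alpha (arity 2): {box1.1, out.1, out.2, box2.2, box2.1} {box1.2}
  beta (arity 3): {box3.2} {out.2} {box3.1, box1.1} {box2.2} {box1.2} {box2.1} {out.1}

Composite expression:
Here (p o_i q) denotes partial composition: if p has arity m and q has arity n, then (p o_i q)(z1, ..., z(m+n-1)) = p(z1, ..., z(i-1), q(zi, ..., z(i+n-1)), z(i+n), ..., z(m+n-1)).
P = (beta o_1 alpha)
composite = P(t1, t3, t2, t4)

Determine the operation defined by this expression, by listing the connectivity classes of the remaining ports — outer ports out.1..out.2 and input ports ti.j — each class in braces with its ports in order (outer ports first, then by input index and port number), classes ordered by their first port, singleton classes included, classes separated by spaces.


{out.1} {out.2} {t1.1, t3.1, t3.2, t4.1} {t1.2} {t2.1} {t2.2} {t4.2}

After gluing at beta, chains via deleted ports link the t-ports.
through alpha, on inputs (t1, t3): {out.1, out.2, t1.1, t3.1, t3.2} {t1.2} (out.j = stage outer ports)
through beta, on inputs (t1, t3, t2, t4): {out.1} {out.2} {t1.1, t3.1, t3.2, t4.1} {t1.2} {t2.1} {t2.2} {t4.2} (out.j = stage outer ports)


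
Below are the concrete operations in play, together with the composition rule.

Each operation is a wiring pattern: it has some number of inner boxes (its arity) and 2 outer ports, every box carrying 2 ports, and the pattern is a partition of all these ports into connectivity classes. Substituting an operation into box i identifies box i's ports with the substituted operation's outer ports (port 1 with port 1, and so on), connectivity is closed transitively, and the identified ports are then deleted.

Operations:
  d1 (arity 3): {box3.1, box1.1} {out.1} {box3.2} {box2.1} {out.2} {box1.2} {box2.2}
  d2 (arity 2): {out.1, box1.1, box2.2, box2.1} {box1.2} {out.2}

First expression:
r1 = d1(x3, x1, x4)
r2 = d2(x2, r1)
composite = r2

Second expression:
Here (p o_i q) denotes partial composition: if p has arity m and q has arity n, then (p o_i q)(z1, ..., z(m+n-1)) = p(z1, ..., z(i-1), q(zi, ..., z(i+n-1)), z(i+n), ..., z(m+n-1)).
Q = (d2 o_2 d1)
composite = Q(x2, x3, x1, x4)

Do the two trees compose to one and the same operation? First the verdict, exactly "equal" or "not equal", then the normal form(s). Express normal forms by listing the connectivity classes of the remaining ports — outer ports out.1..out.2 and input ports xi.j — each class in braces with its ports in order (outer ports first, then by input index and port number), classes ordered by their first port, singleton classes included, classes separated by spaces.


equal — both sides give {out.1, x2.1} {out.2} {x1.1} {x1.2} {x2.2} {x3.1, x4.1} {x3.2} {x4.2}

In normal form, the first expression is {out.1, x2.1} {out.2} {x1.1} {x1.2} {x2.2} {x3.1, x4.1} {x3.2} {x4.2}
In normal form, the second expression is {out.1, x2.1} {out.2} {x1.1} {x1.2} {x2.2} {x3.1, x4.1} {x3.2} {x4.2}
The normal forms match — equal.


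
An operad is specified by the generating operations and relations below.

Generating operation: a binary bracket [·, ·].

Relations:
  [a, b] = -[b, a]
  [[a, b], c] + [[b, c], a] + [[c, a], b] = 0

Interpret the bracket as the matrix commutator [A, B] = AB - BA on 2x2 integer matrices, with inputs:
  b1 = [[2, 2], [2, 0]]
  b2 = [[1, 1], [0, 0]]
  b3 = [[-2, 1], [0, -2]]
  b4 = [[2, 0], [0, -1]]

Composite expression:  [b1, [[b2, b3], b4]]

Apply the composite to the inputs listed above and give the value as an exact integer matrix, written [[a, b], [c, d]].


[[6, -6], [0, -6]]

[b2, b3] = [[0, 1], [0, 0]]
[[b2, b3], b4] = [[0, -3], [0, 0]]
[b1, [[b2, b3], b4]] = [[6, -6], [0, -6]]


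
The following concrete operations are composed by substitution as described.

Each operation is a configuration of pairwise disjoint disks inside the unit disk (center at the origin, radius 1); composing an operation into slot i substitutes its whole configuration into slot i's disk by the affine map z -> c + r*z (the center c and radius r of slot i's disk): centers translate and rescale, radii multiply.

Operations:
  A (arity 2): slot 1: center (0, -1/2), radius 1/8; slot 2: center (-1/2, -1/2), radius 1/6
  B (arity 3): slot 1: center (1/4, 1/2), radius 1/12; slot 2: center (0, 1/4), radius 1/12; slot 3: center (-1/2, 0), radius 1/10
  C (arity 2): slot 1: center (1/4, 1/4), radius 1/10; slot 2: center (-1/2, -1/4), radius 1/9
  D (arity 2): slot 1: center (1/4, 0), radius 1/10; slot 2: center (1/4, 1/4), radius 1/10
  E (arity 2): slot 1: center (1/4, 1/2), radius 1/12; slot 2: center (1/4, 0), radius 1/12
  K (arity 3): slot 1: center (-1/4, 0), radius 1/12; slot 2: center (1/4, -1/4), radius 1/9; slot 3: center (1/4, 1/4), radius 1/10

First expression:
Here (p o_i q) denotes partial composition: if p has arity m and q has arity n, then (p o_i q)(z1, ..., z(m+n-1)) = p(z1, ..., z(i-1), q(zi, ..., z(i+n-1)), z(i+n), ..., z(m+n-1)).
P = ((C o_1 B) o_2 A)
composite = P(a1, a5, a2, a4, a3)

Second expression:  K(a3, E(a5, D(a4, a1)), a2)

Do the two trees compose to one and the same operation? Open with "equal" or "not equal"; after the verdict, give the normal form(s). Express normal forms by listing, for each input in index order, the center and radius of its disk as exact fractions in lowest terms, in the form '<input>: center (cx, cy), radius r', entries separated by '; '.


not equal — first a1: center (11/40, 3/10), radius 1/120; a2: center (59/240, 13/48), radius 1/720; a3: center (-1/2, -1/4), radius 1/9; a4: center (1/5, 1/4), radius 1/100; a5: center (1/4, 13/48), radius 1/960, second a1: center (121/432, -107/432), radius 1/1080; a2: center (1/4, 1/4), radius 1/10; a3: center (-1/4, 0), radius 1/12; a4: center (121/432, -1/4), radius 1/1080; a5: center (5/18, -7/36), radius 1/108


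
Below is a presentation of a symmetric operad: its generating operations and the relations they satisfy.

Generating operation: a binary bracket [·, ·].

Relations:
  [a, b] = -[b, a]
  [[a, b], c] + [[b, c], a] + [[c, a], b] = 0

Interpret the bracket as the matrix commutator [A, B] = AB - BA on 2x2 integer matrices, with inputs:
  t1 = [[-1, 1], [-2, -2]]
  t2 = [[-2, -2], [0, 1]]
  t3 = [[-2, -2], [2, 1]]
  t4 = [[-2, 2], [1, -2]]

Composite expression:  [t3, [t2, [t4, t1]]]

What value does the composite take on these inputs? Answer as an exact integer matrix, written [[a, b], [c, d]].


[[22, 34], [1, -22]]

[t4, t1] = [[-5, -2], [1, 5]]
[t2, [t4, t1]] = [[-2, -14], [3, 2]]
[t3, [t2, [t4, t1]]] = [[22, 34], [1, -22]]


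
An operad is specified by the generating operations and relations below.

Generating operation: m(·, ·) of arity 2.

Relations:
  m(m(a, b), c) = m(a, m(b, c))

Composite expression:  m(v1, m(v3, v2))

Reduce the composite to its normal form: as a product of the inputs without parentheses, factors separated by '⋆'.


v1 ⋆ v3 ⋆ v2

Key point: m is associative — brackets drop, the v-order remains.
m(v3, v2) reduces to v3 ⋆ v2
m(v1, m(v3, v2)) reduces to v1 ⋆ v3 ⋆ v2


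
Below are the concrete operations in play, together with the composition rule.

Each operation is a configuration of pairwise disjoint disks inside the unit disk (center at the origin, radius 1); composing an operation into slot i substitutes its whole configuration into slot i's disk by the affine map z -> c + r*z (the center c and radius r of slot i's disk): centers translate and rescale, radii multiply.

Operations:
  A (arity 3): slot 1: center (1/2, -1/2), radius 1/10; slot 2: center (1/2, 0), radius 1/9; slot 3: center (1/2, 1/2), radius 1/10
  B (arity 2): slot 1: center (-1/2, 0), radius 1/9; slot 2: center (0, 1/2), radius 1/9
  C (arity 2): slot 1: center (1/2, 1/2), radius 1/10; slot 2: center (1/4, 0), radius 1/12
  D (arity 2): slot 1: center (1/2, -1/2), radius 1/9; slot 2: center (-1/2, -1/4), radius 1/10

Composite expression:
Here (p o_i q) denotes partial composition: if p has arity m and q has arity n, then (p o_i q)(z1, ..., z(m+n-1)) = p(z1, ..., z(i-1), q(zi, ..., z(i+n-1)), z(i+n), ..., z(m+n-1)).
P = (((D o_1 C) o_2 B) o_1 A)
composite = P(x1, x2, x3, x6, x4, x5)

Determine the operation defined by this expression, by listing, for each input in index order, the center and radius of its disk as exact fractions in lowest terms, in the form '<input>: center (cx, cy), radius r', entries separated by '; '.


x1: center (101/180, -9/20), radius 1/900; x2: center (101/180, -4/9), radius 1/810; x3: center (101/180, -79/180), radius 1/900; x4: center (19/36, -107/216), radius 1/972; x5: center (-1/2, -1/4), radius 1/10; x6: center (113/216, -1/2), radius 1/972


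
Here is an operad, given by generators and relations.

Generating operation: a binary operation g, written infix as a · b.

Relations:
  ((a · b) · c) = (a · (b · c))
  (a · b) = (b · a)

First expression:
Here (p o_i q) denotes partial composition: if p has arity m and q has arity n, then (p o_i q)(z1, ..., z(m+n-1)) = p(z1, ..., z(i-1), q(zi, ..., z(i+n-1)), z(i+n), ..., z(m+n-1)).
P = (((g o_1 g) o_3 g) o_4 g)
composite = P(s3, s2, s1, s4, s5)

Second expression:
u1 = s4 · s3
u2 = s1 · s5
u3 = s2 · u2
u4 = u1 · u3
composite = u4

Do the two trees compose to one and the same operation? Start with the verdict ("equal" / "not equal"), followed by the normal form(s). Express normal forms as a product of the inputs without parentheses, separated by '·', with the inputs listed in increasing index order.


equal; both compose to s1 · s2 · s3 · s4 · s5

In normal form, the first expression is s1 · s2 · s3 · s4 · s5
In normal form, the second expression is s1 · s2 · s3 · s4 · s5
One common form — equal.


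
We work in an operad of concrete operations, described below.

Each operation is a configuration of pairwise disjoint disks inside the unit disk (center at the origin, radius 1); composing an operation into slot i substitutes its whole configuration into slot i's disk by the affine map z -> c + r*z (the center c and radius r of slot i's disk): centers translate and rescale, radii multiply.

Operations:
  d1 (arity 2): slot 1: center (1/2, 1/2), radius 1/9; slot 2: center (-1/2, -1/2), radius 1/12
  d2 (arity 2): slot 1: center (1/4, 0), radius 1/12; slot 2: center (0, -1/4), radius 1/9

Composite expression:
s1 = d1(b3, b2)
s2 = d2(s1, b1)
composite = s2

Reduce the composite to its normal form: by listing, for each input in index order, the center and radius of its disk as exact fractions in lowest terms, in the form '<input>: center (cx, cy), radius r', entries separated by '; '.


b1: center (0, -1/4), radius 1/9; b2: center (5/24, -1/24), radius 1/144; b3: center (7/24, 1/24), radius 1/108


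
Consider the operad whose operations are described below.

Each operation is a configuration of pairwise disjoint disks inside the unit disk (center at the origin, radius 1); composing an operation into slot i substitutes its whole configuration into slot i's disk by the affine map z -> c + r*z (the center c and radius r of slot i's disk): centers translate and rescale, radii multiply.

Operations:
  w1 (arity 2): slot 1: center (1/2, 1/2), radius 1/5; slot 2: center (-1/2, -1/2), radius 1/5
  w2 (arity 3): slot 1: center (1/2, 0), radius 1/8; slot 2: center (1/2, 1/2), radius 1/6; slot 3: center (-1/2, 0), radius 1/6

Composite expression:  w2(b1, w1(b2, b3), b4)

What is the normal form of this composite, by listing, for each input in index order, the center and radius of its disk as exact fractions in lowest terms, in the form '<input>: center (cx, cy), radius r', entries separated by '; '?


b1: center (1/2, 0), radius 1/8; b2: center (7/12, 7/12), radius 1/30; b3: center (5/12, 5/12), radius 1/30; b4: center (-1/2, 0), radius 1/6

Affine substitution under w2: radii multiply and b-centers shift.
input b1: composing its 1 substitution step yields center (1/2, 0), radius 1/8
input b2: composing its 2 substitution steps yields center (7/12, 7/12), radius 1/30
input b3: composing its 2 substitution steps yields center (5/12, 5/12), radius 1/30
input b4: composing its 1 substitution step yields center (-1/2, 0), radius 1/6


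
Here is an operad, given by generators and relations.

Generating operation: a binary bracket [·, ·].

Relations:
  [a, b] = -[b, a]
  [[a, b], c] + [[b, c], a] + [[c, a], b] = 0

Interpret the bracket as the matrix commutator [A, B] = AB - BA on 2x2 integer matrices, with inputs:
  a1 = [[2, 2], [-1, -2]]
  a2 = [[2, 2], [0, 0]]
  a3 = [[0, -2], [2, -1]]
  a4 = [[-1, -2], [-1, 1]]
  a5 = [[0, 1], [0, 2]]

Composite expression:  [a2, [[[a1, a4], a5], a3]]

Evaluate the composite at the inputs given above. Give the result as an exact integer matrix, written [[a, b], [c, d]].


[[24, 304], [-24, -24]]

[a1, a4] = [[-4, -4], [6, 4]]
[[a1, a4], a5] = [[-6, -16], [-12, 6]]
[[[a1, a4], a5], a3] = [[-56, 40], [12, 56]]
[a2, [[[a1, a4], a5], a3]] = [[24, 304], [-24, -24]]


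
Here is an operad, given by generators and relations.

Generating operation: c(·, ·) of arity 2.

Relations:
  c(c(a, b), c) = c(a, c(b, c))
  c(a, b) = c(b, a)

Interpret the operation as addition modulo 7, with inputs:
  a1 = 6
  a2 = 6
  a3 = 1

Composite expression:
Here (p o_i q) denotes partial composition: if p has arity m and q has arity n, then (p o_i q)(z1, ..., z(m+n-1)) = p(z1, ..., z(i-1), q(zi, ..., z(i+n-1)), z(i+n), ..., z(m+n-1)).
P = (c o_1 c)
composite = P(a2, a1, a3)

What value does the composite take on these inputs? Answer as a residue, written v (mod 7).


6 (mod 7)

c(a2, a1) = 5
c(c(a2, a1), a3) = 6


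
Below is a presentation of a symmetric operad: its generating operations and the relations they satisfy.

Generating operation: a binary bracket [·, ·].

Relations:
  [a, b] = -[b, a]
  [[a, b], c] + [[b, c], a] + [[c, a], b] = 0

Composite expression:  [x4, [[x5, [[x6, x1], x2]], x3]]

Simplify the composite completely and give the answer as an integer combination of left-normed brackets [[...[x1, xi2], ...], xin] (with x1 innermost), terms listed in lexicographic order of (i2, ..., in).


-[[[[[x1, x6], x2], x5], x3], x4]

Skip Jacobi rewriting: expand, keep x1-initial words, read off terms.
Composite bracket: [x4, [[x5, [[x6, x1], x2]], x3]]
Under [a, b] = ab - ba we get 32 signed associative words (2^5 = 32).
The x1-initial words carry the normal form:
  x1x6x2x5x3x4 appears with sign -1, giving the term -[[[[[x1, x6], x2], x5], x3], x4]


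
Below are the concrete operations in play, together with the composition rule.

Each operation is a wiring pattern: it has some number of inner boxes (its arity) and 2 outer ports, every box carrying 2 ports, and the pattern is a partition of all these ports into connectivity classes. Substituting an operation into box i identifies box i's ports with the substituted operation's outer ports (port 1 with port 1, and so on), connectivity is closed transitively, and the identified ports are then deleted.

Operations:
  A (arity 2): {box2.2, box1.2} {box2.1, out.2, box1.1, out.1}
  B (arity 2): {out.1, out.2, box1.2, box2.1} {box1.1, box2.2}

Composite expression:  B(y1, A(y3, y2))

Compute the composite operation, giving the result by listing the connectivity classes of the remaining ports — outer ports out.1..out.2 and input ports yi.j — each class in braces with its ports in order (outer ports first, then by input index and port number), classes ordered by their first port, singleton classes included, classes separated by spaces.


{out.1, out.2, y1.1, y1.2, y2.1, y3.1} {y2.2, y3.2}

Two ports join when wires chain via B-identified ports.
composing A on (y3, y2), with out.j its own outer ports: {out.1, out.2, y2.1, y3.1} {y2.2, y3.2}
composing B on (y1, y3, y2), with out.j its own outer ports: {out.1, out.2, y1.1, y1.2, y2.1, y3.1} {y2.2, y3.2}


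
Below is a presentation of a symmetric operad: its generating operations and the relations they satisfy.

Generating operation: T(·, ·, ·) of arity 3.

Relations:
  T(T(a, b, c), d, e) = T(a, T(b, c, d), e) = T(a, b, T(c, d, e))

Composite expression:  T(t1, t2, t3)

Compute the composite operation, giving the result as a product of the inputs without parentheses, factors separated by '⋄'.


t1 ⋄ t2 ⋄ t3

Associativity of T dissolves the nesting; only the t-input order survives.
T(t1, t2, t3) collapses to t1 ⋄ t2 ⋄ t3


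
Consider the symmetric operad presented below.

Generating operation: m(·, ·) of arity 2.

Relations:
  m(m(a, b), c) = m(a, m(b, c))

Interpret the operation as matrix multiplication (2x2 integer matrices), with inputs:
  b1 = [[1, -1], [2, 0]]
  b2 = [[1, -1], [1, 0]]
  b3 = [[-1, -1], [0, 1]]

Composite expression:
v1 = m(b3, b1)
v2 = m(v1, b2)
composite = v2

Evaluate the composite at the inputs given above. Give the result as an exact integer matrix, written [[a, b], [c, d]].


[[-2, 3], [2, -2]]

m(b3, b1) = [[-3, 1], [2, 0]]
m(m(b3, b1), b2) = [[-2, 3], [2, -2]]


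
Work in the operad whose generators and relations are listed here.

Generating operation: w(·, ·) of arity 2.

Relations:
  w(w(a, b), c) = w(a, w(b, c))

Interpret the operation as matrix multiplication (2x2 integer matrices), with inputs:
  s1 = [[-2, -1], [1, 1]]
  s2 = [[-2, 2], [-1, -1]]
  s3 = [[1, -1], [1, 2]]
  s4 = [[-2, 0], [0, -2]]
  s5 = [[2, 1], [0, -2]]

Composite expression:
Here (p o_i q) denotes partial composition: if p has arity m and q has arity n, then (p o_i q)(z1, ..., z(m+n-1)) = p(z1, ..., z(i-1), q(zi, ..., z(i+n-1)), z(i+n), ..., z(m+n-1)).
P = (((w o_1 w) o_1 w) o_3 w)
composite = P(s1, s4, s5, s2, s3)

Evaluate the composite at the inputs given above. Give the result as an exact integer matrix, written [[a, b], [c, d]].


[[0, 48], [-4, -26]]

w(s1, s4) = [[4, 2], [-2, -2]]
w(s5, s2) = [[-5, 3], [2, 2]]
w(w(s1, s4), w(s5, s2)) = [[-16, 16], [6, -10]]
w(w(w(s1, s4), w(s5, s2)), s3) = [[0, 48], [-4, -26]]


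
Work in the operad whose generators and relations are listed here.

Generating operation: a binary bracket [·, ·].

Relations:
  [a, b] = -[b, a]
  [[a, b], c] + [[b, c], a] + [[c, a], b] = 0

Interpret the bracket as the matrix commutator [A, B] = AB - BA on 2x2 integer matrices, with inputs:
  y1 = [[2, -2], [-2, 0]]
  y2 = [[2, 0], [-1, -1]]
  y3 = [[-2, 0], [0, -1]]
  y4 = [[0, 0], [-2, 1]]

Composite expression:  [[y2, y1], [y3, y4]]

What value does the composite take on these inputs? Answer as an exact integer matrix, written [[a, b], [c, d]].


[[12, 0], [-8, -12]]

[y2, y1] = [[-2, -6], [4, 2]]
[y3, y4] = [[0, 0], [-2, 0]]
[[y2, y1], [y3, y4]] = [[12, 0], [-8, -12]]


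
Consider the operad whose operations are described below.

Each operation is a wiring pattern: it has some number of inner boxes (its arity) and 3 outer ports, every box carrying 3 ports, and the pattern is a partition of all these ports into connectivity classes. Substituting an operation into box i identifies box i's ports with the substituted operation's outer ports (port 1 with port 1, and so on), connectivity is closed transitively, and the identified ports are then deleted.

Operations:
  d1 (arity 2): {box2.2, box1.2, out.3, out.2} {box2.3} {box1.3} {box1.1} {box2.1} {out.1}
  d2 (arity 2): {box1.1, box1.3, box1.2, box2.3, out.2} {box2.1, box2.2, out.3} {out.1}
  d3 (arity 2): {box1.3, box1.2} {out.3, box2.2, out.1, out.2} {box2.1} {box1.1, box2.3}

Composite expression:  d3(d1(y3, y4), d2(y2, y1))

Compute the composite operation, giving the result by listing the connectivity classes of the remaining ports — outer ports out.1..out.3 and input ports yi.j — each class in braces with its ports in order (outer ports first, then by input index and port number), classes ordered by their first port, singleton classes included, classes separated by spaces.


{out.1, out.2, out.3, y1.3, y2.1, y2.2, y2.3} {y1.1, y1.2} {y3.1} {y3.2, y4.2} {y3.3} {y4.1} {y4.3}

Substituting into d3 glues patterns; closure does the rest.
stage d1: inputs (y3, y4), connectivity {out.1} {out.2, out.3, y3.2, y4.2} {y3.1} {y3.3} {y4.1} {y4.3}, out.j its boundary
stage d2: inputs (y2, y1), connectivity {out.1} {out.2, y1.3, y2.1, y2.2, y2.3} {out.3, y1.1, y1.2}, out.j its boundary
stage d3: inputs (y3, y4, y2, y1), connectivity {out.1, out.2, out.3, y1.3, y2.1, y2.2, y2.3} {y1.1, y1.2} {y3.1} {y3.2, y4.2} {y3.3} {y4.1} {y4.3}, out.j its boundary


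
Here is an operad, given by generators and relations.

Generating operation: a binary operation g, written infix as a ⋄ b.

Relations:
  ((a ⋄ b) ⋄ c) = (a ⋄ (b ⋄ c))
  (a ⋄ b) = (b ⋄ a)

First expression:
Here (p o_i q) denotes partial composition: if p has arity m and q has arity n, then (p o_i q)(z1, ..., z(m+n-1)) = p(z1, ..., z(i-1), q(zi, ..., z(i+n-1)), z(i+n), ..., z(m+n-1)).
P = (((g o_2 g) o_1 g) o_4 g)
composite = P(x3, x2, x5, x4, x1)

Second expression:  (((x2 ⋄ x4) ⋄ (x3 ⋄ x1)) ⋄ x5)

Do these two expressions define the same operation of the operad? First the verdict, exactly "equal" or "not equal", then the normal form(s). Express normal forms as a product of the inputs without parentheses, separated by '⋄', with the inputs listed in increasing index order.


equal: each reduces to x1 ⋄ x2 ⋄ x3 ⋄ x4 ⋄ x5

The first expression, normalized: x1 ⋄ x2 ⋄ x3 ⋄ x4 ⋄ x5
The second expression, normalized: x1 ⋄ x2 ⋄ x3 ⋄ x4 ⋄ x5
Same normal form: equal.


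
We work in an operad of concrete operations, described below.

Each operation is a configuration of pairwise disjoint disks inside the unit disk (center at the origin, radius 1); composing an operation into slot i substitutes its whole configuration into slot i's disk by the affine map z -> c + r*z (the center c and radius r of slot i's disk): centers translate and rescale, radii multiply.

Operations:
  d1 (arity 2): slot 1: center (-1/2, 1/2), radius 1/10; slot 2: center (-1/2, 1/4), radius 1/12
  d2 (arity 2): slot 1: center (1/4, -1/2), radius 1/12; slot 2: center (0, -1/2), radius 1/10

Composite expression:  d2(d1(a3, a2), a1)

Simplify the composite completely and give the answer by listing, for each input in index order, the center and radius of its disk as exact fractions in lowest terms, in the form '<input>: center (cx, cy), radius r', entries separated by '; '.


a1: center (0, -1/2), radius 1/10; a2: center (5/24, -23/48), radius 1/144; a3: center (5/24, -11/24), radius 1/120

Follow each a-input down from d2: c' goes to c + r*c', radius to r*r'.
a3 passes through 2 substitutions, ending at center (5/24, -11/24), radius 1/120
a2 passes through 2 substitutions, ending at center (5/24, -23/48), radius 1/144
a1 passes through 1 substitution, ending at center (0, -1/2), radius 1/10


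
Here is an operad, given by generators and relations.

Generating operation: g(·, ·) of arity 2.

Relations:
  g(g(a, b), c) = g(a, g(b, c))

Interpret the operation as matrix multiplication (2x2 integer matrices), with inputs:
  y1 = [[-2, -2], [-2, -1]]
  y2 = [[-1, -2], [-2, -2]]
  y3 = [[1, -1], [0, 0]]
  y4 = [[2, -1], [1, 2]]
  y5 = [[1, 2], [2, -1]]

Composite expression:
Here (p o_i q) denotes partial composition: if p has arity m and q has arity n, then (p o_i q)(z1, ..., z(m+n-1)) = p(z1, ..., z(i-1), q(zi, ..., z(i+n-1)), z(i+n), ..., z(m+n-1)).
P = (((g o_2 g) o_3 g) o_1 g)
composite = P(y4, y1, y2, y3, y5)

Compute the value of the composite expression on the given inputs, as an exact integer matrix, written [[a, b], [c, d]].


g(y4, y1) = [[-2, -3], [-6, -4]]
g(y3, y5) = [[-1, 3], [0, 0]]
g(y2, g(y3, y5)) = [[1, -3], [2, -6]]
g(g(y4, y1), g(y2, g(y3, y5))) = [[-8, 24], [-14, 42]]

[[-8, 24], [-14, 42]]


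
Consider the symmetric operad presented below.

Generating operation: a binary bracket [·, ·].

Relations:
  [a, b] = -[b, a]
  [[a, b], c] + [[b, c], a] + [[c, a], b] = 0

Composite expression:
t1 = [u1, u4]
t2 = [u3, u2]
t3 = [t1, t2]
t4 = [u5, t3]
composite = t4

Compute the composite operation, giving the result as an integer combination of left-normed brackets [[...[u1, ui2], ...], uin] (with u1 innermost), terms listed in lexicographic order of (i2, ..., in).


[[[[u1, u4], u2], u3], u5] - [[[[u1, u4], u3], u2], u5]


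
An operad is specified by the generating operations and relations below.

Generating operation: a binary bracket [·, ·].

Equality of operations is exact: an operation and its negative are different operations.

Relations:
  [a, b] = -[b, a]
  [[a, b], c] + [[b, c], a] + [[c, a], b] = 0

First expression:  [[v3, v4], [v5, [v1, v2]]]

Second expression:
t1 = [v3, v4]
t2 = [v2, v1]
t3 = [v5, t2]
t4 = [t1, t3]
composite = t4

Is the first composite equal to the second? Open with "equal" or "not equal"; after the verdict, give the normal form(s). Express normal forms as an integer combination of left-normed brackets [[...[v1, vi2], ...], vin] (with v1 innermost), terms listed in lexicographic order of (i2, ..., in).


Reducing the first expression gives [[[[v1, v2], v5], v3], v4] - [[[[v1, v2], v5], v4], v3]
Reducing the second expression gives -[[[[v1, v2], v5], v3], v4] + [[[[v1, v2], v5], v4], v3]
The normal forms differ: not equal.

not equal — first [[[[v1, v2], v5], v3], v4] - [[[[v1, v2], v5], v4], v3], second -[[[[v1, v2], v5], v3], v4] + [[[[v1, v2], v5], v4], v3]


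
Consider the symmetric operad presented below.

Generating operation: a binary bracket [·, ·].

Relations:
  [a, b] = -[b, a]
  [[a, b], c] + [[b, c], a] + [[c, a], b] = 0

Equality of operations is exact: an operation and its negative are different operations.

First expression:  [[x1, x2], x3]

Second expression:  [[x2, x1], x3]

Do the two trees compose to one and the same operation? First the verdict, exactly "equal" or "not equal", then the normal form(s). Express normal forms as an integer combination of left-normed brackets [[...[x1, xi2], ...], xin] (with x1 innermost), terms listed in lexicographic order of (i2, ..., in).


not equal; first: [[x1, x2], x3]; second: -[[x1, x2], x3]

Reducing the first expression gives [[x1, x2], x3]
Reducing the second expression gives -[[x1, x2], x3]
Different reductions; not equal.
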